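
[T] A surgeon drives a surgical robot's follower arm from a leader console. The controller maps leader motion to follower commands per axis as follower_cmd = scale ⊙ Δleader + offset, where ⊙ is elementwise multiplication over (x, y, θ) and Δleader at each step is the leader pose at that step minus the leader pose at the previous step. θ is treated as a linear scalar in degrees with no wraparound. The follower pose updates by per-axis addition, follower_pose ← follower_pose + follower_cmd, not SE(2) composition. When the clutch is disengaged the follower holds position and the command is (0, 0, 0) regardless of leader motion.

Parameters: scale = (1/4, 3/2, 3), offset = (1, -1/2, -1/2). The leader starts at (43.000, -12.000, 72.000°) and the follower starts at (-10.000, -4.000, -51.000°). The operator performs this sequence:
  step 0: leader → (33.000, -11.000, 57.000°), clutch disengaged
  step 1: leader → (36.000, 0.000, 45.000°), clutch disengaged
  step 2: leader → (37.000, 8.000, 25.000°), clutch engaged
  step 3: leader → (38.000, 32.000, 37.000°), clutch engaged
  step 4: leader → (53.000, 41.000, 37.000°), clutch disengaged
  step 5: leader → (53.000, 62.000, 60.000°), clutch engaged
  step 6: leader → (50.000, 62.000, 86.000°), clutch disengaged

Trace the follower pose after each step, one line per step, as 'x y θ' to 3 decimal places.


step 0: Δleader=(-10.000, 1.000, -15.000°), disengaged; cmd=(0,0,0) → follower holds at (-10.000, -4.000, -51.000°)
step 1: Δleader=(3.000, 11.000, -12.000°), disengaged; cmd=(0,0,0) → follower holds at (-10.000, -4.000, -51.000°)
step 2: Δleader=(1.000, 8.000, -20.000°), engaged; cmd=(1.250, 11.500, -60.500°) → follower=(-8.750, 7.500, -111.500°)
step 3: Δleader=(1.000, 24.000, 12.000°), engaged; cmd=(1.250, 35.500, 35.500°) → follower=(-7.500, 43.000, -76.000°)
step 4: Δleader=(15.000, 9.000, 0.000°), disengaged; cmd=(0,0,0) → follower holds at (-7.500, 43.000, -76.000°)
step 5: Δleader=(0.000, 21.000, 23.000°), engaged; cmd=(1.000, 31.000, 68.500°) → follower=(-6.500, 74.000, -7.500°)
step 6: Δleader=(-3.000, 0.000, 26.000°), disengaged; cmd=(0,0,0) → follower holds at (-6.500, 74.000, -7.500°)

-10.000 -4.000 -51.000
-10.000 -4.000 -51.000
-8.750 7.500 -111.500
-7.500 43.000 -76.000
-7.500 43.000 -76.000
-6.500 74.000 -7.500
-6.500 74.000 -7.500


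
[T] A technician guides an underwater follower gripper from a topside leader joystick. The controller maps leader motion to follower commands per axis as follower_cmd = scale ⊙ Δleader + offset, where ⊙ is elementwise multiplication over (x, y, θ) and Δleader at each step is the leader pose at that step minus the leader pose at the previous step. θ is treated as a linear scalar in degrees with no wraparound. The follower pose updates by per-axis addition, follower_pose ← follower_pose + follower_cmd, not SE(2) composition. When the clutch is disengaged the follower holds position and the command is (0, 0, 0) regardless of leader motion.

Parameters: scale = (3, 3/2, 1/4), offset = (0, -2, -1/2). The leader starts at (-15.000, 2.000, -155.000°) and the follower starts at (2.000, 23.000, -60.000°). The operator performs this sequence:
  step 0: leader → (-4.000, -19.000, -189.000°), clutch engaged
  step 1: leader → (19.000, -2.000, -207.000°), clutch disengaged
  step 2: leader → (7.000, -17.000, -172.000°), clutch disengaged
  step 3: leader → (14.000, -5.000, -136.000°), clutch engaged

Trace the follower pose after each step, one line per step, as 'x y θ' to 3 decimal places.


step 0: Δleader=(11.000, -21.000, -34.000°), engaged; cmd=(33.000, -33.500, -9.000°) → follower=(35.000, -10.500, -69.000°)
step 1: Δleader=(23.000, 17.000, -18.000°), disengaged; cmd=(0,0,0) → follower holds at (35.000, -10.500, -69.000°)
step 2: Δleader=(-12.000, -15.000, 35.000°), disengaged; cmd=(0,0,0) → follower holds at (35.000, -10.500, -69.000°)
step 3: Δleader=(7.000, 12.000, 36.000°), engaged; cmd=(21.000, 16.000, 8.500°) → follower=(56.000, 5.500, -60.500°)

35.000 -10.500 -69.000
35.000 -10.500 -69.000
35.000 -10.500 -69.000
56.000 5.500 -60.500


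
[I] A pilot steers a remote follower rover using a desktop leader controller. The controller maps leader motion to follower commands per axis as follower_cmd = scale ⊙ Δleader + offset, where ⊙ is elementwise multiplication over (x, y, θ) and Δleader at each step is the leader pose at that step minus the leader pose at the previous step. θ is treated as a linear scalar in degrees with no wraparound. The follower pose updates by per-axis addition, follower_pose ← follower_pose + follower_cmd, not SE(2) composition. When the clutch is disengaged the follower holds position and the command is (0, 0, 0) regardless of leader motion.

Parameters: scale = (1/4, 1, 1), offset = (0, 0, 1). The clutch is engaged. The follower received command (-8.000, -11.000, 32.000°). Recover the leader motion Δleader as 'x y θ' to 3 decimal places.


axis x: (-8.000 − 0) / (1/4) = -32.000
axis y: (-11.000 − 0) / (1) = -11.000
axis θ: (32.000 − 1) / (1) = 31.000

-32.000 -11.000 31.000


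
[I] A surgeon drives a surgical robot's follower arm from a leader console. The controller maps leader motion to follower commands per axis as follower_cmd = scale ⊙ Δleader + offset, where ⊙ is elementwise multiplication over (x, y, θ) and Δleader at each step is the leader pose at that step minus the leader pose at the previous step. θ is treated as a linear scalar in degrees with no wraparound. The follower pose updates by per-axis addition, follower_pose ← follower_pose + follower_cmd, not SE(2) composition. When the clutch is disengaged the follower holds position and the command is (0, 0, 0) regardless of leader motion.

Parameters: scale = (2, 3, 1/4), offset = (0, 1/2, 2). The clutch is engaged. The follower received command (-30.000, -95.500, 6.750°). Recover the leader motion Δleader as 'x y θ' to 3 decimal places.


axis x: (-30.000 − 0) / (2) = -15.000
axis y: (-95.500 − 1/2) / (3) = -32.000
axis θ: (6.750 − 2) / (1/4) = 19.000

-15.000 -32.000 19.000


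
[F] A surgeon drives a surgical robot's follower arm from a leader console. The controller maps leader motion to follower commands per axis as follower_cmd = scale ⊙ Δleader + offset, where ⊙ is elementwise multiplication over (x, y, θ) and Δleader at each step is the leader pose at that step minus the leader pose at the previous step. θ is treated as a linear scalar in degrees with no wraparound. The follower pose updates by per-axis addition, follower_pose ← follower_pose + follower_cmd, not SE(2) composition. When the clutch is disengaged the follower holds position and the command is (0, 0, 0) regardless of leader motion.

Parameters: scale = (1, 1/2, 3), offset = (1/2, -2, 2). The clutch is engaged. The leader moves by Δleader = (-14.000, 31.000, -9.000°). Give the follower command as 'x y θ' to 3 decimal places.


-13.500 13.500 -25.000

axis x: 1·-14.000 + 1/2 = -13.500
axis y: 1/2·31.000 + -2 = 13.500
axis θ: 3·-9.000 + 2 = -25.000


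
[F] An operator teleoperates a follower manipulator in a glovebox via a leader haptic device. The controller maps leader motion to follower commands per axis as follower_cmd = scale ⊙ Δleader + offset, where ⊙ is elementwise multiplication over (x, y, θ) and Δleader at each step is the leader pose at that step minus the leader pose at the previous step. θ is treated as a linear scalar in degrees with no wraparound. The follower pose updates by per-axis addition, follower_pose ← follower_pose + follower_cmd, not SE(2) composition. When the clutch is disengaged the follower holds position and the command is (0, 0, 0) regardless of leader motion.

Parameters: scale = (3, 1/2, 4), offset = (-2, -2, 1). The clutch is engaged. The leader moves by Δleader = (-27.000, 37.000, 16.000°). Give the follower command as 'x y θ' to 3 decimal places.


-83.000 16.500 65.000

axis x: 3·-27.000 + -2 = -83.000
axis y: 1/2·37.000 + -2 = 16.500
axis θ: 4·16.000 + 1 = 65.000


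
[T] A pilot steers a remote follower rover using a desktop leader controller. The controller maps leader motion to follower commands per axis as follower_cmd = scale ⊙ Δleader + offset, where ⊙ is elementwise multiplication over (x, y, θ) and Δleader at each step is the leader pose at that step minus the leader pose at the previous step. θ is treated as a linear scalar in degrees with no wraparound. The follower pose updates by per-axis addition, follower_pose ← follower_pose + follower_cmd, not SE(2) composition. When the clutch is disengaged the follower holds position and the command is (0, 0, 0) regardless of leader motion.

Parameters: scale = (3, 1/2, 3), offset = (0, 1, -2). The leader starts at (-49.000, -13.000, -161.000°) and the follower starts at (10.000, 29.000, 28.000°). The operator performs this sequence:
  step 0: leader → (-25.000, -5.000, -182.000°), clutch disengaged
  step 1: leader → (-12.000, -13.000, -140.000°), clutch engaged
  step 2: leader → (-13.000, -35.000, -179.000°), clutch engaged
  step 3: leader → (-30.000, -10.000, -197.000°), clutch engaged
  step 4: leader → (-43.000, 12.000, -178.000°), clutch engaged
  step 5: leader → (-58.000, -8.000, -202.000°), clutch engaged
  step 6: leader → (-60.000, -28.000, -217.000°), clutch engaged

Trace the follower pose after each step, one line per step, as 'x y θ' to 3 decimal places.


step 0: Δleader=(24.000, 8.000, -21.000°), disengaged; cmd=(0,0,0) → follower holds at (10.000, 29.000, 28.000°)
step 1: Δleader=(13.000, -8.000, 42.000°), engaged; cmd=(39.000, -3.000, 124.000°) → follower=(49.000, 26.000, 152.000°)
step 2: Δleader=(-1.000, -22.000, -39.000°), engaged; cmd=(-3.000, -10.000, -119.000°) → follower=(46.000, 16.000, 33.000°)
step 3: Δleader=(-17.000, 25.000, -18.000°), engaged; cmd=(-51.000, 13.500, -56.000°) → follower=(-5.000, 29.500, -23.000°)
step 4: Δleader=(-13.000, 22.000, 19.000°), engaged; cmd=(-39.000, 12.000, 55.000°) → follower=(-44.000, 41.500, 32.000°)
step 5: Δleader=(-15.000, -20.000, -24.000°), engaged; cmd=(-45.000, -9.000, -74.000°) → follower=(-89.000, 32.500, -42.000°)
step 6: Δleader=(-2.000, -20.000, -15.000°), engaged; cmd=(-6.000, -9.000, -47.000°) → follower=(-95.000, 23.500, -89.000°)

10.000 29.000 28.000
49.000 26.000 152.000
46.000 16.000 33.000
-5.000 29.500 -23.000
-44.000 41.500 32.000
-89.000 32.500 -42.000
-95.000 23.500 -89.000


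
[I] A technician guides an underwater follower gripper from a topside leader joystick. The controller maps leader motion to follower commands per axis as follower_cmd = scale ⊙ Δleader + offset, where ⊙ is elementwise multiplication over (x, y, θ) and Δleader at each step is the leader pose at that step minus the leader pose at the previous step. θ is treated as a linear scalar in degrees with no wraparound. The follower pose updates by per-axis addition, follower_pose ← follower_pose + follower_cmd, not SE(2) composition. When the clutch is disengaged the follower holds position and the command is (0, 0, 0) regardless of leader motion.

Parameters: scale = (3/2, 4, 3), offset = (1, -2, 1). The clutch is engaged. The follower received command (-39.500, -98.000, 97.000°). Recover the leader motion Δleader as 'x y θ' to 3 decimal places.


-27.000 -24.000 32.000

axis x: (-39.500 − 1) / (3/2) = -27.000
axis y: (-98.000 − -2) / (4) = -24.000
axis θ: (97.000 − 1) / (3) = 32.000


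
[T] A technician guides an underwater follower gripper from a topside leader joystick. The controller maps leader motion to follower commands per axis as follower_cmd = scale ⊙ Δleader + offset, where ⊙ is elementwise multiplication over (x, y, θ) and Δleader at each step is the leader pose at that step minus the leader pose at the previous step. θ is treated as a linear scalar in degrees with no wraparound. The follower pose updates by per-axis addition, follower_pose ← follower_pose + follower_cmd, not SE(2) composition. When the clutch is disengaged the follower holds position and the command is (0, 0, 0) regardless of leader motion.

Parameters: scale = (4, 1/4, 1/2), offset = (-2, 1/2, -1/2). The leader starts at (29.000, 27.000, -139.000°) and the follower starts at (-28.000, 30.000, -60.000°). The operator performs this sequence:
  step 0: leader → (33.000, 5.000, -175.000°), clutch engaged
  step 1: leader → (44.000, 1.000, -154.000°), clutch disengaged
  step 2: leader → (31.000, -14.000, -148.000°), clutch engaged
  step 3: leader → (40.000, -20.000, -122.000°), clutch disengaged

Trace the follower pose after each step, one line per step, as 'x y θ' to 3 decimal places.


step 0: Δleader=(4.000, -22.000, -36.000°), engaged; cmd=(14.000, -5.000, -18.500°) → follower=(-14.000, 25.000, -78.500°)
step 1: Δleader=(11.000, -4.000, 21.000°), disengaged; cmd=(0,0,0) → follower holds at (-14.000, 25.000, -78.500°)
step 2: Δleader=(-13.000, -15.000, 6.000°), engaged; cmd=(-54.000, -3.250, 2.500°) → follower=(-68.000, 21.750, -76.000°)
step 3: Δleader=(9.000, -6.000, 26.000°), disengaged; cmd=(0,0,0) → follower holds at (-68.000, 21.750, -76.000°)

-14.000 25.000 -78.500
-14.000 25.000 -78.500
-68.000 21.750 -76.000
-68.000 21.750 -76.000


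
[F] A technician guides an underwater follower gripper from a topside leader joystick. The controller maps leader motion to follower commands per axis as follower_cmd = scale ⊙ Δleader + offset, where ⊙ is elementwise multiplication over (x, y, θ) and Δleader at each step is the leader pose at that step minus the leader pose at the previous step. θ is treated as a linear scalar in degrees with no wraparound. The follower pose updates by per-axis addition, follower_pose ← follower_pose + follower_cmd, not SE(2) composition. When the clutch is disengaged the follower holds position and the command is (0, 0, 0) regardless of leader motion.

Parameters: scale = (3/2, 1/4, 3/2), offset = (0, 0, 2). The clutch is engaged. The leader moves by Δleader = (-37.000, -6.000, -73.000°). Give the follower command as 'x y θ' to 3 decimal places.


-55.500 -1.500 -107.500

axis x: 3/2·-37.000 + 0 = -55.500
axis y: 1/4·-6.000 + 0 = -1.500
axis θ: 3/2·-73.000 + 2 = -107.500


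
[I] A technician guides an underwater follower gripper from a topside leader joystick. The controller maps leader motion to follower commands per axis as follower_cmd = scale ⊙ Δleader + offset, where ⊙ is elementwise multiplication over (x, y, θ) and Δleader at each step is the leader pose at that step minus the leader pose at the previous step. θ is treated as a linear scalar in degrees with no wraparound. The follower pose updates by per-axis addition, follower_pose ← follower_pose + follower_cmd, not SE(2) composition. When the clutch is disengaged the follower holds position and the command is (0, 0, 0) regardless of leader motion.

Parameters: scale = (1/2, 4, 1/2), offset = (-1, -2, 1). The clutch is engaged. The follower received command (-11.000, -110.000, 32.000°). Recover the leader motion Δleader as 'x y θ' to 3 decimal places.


-20.000 -27.000 62.000

axis x: (-11.000 − -1) / (1/2) = -20.000
axis y: (-110.000 − -2) / (4) = -27.000
axis θ: (32.000 − 1) / (1/2) = 62.000


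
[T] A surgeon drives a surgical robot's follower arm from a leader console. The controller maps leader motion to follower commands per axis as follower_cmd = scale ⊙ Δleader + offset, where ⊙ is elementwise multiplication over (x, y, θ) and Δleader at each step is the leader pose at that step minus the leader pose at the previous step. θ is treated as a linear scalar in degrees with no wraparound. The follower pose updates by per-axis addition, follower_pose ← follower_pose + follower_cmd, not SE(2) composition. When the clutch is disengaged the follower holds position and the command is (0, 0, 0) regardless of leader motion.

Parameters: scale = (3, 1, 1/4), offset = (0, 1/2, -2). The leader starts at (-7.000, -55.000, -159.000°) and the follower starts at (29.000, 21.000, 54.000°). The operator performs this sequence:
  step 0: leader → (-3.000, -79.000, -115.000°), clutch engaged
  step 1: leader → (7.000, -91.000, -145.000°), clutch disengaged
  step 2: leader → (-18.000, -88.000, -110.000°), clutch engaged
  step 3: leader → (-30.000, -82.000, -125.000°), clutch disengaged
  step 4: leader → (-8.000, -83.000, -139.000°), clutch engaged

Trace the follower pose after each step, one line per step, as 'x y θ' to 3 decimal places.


step 0: Δleader=(4.000, -24.000, 44.000°), engaged; cmd=(12.000, -23.500, 9.000°) → follower=(41.000, -2.500, 63.000°)
step 1: Δleader=(10.000, -12.000, -30.000°), disengaged; cmd=(0,0,0) → follower holds at (41.000, -2.500, 63.000°)
step 2: Δleader=(-25.000, 3.000, 35.000°), engaged; cmd=(-75.000, 3.500, 6.750°) → follower=(-34.000, 1.000, 69.750°)
step 3: Δleader=(-12.000, 6.000, -15.000°), disengaged; cmd=(0,0,0) → follower holds at (-34.000, 1.000, 69.750°)
step 4: Δleader=(22.000, -1.000, -14.000°), engaged; cmd=(66.000, -0.500, -5.500°) → follower=(32.000, 0.500, 64.250°)

41.000 -2.500 63.000
41.000 -2.500 63.000
-34.000 1.000 69.750
-34.000 1.000 69.750
32.000 0.500 64.250


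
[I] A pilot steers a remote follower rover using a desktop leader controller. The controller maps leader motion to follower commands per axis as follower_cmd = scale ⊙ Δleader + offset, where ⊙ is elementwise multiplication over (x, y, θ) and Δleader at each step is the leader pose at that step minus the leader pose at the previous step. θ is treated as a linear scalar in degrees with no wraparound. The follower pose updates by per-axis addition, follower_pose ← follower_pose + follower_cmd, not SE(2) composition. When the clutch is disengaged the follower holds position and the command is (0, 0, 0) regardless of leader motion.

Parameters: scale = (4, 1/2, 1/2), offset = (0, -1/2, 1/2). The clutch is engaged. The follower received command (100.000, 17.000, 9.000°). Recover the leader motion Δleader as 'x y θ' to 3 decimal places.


25.000 35.000 17.000

axis x: (100.000 − 0) / (4) = 25.000
axis y: (17.000 − -1/2) / (1/2) = 35.000
axis θ: (9.000 − 1/2) / (1/2) = 17.000


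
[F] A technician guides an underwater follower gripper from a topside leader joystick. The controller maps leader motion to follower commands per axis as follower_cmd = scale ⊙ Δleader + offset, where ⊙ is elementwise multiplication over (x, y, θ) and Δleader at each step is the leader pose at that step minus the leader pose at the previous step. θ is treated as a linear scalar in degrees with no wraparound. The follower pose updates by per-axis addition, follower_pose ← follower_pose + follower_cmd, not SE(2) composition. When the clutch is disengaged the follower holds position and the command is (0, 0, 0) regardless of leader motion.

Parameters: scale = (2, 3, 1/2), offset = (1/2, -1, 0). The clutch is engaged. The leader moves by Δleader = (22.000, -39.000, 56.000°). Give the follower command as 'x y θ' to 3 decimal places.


44.500 -118.000 28.000

axis x: 2·22.000 + 1/2 = 44.500
axis y: 3·-39.000 + -1 = -118.000
axis θ: 1/2·56.000 + 0 = 28.000


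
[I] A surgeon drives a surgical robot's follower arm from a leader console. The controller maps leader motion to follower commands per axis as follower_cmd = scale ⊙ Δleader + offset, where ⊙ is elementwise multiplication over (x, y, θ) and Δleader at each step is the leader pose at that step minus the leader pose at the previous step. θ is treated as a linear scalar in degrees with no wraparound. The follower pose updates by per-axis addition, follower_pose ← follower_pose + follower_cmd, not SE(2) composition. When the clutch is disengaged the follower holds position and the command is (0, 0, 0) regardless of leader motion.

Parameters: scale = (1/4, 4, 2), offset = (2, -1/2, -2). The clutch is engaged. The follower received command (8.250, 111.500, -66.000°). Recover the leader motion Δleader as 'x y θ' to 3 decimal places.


axis x: (8.250 − 2) / (1/4) = 25.000
axis y: (111.500 − -1/2) / (4) = 28.000
axis θ: (-66.000 − -2) / (2) = -32.000

25.000 28.000 -32.000


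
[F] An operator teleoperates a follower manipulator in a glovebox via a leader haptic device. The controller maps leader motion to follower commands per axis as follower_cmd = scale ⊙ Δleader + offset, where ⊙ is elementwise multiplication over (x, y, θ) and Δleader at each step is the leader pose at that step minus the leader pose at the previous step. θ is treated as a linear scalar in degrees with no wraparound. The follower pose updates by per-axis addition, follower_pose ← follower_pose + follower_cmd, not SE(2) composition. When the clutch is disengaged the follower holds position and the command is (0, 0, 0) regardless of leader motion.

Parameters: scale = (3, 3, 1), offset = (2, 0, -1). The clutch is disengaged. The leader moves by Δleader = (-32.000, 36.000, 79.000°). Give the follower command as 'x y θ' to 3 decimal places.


0.000 0.000 0.000

clutch disengaged → follower holds; cmd = (0, 0, 0)


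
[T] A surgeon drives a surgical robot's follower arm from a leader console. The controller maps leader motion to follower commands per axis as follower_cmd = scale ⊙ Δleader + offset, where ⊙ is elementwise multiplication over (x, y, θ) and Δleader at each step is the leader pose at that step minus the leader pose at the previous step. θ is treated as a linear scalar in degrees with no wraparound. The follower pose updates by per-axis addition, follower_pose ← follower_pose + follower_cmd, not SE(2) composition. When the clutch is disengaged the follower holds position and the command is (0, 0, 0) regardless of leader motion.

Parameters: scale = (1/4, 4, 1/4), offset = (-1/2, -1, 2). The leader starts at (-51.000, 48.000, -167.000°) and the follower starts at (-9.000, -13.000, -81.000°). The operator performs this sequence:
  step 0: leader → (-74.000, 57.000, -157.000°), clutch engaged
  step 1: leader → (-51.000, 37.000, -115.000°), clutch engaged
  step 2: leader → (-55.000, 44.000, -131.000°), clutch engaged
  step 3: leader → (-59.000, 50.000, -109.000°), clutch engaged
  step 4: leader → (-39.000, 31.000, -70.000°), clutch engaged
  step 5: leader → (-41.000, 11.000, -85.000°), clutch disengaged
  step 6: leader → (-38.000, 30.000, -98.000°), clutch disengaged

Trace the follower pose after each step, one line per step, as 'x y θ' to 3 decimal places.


step 0: Δleader=(-23.000, 9.000, 10.000°), engaged; cmd=(-6.250, 35.000, 4.500°) → follower=(-15.250, 22.000, -76.500°)
step 1: Δleader=(23.000, -20.000, 42.000°), engaged; cmd=(5.250, -81.000, 12.500°) → follower=(-10.000, -59.000, -64.000°)
step 2: Δleader=(-4.000, 7.000, -16.000°), engaged; cmd=(-1.500, 27.000, -2.000°) → follower=(-11.500, -32.000, -66.000°)
step 3: Δleader=(-4.000, 6.000, 22.000°), engaged; cmd=(-1.500, 23.000, 7.500°) → follower=(-13.000, -9.000, -58.500°)
step 4: Δleader=(20.000, -19.000, 39.000°), engaged; cmd=(4.500, -77.000, 11.750°) → follower=(-8.500, -86.000, -46.750°)
step 5: Δleader=(-2.000, -20.000, -15.000°), disengaged; cmd=(0,0,0) → follower holds at (-8.500, -86.000, -46.750°)
step 6: Δleader=(3.000, 19.000, -13.000°), disengaged; cmd=(0,0,0) → follower holds at (-8.500, -86.000, -46.750°)

-15.250 22.000 -76.500
-10.000 -59.000 -64.000
-11.500 -32.000 -66.000
-13.000 -9.000 -58.500
-8.500 -86.000 -46.750
-8.500 -86.000 -46.750
-8.500 -86.000 -46.750


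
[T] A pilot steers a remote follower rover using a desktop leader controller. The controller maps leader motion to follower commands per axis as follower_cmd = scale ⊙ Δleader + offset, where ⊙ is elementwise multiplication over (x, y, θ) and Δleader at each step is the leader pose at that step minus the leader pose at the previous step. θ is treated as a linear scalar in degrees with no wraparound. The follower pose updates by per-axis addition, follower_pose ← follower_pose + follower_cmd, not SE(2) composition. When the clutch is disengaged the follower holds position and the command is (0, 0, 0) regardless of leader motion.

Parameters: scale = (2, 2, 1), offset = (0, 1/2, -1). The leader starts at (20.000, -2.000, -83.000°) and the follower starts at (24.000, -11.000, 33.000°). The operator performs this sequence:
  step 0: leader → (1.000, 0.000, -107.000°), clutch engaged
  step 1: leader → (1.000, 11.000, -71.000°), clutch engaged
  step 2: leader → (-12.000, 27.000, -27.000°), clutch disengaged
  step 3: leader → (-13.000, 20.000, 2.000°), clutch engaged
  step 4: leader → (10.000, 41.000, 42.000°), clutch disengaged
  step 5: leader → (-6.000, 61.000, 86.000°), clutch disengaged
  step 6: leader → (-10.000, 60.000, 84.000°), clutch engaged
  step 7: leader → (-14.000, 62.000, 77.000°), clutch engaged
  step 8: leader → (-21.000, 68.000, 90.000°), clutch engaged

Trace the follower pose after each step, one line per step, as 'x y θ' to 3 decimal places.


-14.000 -6.500 8.000
-14.000 16.000 43.000
-14.000 16.000 43.000
-16.000 2.500 71.000
-16.000 2.500 71.000
-16.000 2.500 71.000
-24.000 1.000 68.000
-32.000 5.500 60.000
-46.000 18.000 72.000

step 0: Δleader=(-19.000, 2.000, -24.000°), engaged; cmd=(-38.000, 4.500, -25.000°) → follower=(-14.000, -6.500, 8.000°)
step 1: Δleader=(0.000, 11.000, 36.000°), engaged; cmd=(0.000, 22.500, 35.000°) → follower=(-14.000, 16.000, 43.000°)
step 2: Δleader=(-13.000, 16.000, 44.000°), disengaged; cmd=(0,0,0) → follower holds at (-14.000, 16.000, 43.000°)
step 3: Δleader=(-1.000, -7.000, 29.000°), engaged; cmd=(-2.000, -13.500, 28.000°) → follower=(-16.000, 2.500, 71.000°)
step 4: Δleader=(23.000, 21.000, 40.000°), disengaged; cmd=(0,0,0) → follower holds at (-16.000, 2.500, 71.000°)
step 5: Δleader=(-16.000, 20.000, 44.000°), disengaged; cmd=(0,0,0) → follower holds at (-16.000, 2.500, 71.000°)
step 6: Δleader=(-4.000, -1.000, -2.000°), engaged; cmd=(-8.000, -1.500, -3.000°) → follower=(-24.000, 1.000, 68.000°)
step 7: Δleader=(-4.000, 2.000, -7.000°), engaged; cmd=(-8.000, 4.500, -8.000°) → follower=(-32.000, 5.500, 60.000°)
step 8: Δleader=(-7.000, 6.000, 13.000°), engaged; cmd=(-14.000, 12.500, 12.000°) → follower=(-46.000, 18.000, 72.000°)


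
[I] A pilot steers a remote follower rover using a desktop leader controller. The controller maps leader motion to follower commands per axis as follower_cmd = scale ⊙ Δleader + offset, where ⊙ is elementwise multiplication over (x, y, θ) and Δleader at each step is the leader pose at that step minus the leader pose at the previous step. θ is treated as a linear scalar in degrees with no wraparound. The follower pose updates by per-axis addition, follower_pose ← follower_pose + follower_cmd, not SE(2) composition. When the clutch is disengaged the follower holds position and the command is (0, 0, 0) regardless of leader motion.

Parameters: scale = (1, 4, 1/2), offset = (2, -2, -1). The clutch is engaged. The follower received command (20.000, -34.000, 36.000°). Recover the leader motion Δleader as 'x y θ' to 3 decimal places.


axis x: (20.000 − 2) / (1) = 18.000
axis y: (-34.000 − -2) / (4) = -8.000
axis θ: (36.000 − -1) / (1/2) = 74.000

18.000 -8.000 74.000


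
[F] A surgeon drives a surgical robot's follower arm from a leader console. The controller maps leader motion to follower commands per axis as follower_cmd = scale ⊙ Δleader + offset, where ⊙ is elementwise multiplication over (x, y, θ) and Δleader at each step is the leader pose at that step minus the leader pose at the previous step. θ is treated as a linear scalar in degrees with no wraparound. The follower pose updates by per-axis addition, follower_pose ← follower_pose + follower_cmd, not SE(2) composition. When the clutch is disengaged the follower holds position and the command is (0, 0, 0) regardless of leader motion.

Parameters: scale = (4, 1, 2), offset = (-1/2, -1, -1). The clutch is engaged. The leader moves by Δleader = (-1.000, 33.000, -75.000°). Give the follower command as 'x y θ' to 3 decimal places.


-4.500 32.000 -151.000

axis x: 4·-1.000 + -1/2 = -4.500
axis y: 1·33.000 + -1 = 32.000
axis θ: 2·-75.000 + -1 = -151.000


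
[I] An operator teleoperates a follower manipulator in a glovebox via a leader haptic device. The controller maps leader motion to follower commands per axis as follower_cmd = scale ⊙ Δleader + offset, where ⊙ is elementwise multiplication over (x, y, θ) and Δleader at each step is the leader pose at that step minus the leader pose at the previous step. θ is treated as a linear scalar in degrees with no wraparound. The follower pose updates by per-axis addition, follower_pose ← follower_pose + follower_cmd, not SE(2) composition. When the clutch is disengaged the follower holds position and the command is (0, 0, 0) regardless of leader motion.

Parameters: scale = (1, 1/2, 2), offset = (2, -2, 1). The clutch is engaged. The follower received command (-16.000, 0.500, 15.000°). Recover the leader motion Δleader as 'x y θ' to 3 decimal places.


-18.000 5.000 7.000

axis x: (-16.000 − 2) / (1) = -18.000
axis y: (0.500 − -2) / (1/2) = 5.000
axis θ: (15.000 − 1) / (2) = 7.000


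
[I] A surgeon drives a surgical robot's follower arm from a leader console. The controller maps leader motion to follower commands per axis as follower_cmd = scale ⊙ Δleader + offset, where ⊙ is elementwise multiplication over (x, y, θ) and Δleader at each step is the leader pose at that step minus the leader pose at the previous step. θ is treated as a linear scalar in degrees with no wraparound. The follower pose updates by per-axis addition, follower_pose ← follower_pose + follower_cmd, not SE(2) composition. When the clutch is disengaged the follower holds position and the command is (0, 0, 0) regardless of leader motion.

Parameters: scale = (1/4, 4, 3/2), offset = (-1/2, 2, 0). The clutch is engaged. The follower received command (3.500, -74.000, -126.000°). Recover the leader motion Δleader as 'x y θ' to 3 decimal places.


16.000 -19.000 -84.000

axis x: (3.500 − -1/2) / (1/4) = 16.000
axis y: (-74.000 − 2) / (4) = -19.000
axis θ: (-126.000 − 0) / (3/2) = -84.000


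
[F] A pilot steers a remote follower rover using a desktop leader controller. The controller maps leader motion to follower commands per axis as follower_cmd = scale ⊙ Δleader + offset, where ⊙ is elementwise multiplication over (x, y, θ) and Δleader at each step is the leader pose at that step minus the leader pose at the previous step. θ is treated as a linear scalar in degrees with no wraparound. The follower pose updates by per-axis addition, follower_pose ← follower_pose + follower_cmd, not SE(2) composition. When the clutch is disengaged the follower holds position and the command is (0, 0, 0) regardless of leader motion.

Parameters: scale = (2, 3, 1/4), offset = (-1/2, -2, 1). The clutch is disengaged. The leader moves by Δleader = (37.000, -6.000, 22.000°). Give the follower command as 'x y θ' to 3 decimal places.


0.000 0.000 0.000

clutch disengaged → follower holds; cmd = (0, 0, 0)


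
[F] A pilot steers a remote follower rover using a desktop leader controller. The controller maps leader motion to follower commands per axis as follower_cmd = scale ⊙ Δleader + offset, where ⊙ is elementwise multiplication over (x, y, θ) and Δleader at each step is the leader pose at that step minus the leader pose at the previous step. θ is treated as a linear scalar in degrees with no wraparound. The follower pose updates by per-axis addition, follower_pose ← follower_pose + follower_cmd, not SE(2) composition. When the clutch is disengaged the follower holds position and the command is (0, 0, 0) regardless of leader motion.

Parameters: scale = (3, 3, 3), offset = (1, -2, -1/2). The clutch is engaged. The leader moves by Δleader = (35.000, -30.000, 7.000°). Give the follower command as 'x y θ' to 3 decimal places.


axis x: 3·35.000 + 1 = 106.000
axis y: 3·-30.000 + -2 = -92.000
axis θ: 3·7.000 + -1/2 = 20.500

106.000 -92.000 20.500


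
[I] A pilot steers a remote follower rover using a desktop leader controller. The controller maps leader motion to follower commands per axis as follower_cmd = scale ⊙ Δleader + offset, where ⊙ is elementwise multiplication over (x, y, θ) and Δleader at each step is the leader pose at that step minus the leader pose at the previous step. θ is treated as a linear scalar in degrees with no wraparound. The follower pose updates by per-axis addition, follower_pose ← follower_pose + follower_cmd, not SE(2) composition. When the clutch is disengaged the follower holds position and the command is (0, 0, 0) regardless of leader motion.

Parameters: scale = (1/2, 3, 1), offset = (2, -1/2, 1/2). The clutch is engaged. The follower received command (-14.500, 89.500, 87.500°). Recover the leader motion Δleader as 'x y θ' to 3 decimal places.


axis x: (-14.500 − 2) / (1/2) = -33.000
axis y: (89.500 − -1/2) / (3) = 30.000
axis θ: (87.500 − 1/2) / (1) = 87.000

-33.000 30.000 87.000


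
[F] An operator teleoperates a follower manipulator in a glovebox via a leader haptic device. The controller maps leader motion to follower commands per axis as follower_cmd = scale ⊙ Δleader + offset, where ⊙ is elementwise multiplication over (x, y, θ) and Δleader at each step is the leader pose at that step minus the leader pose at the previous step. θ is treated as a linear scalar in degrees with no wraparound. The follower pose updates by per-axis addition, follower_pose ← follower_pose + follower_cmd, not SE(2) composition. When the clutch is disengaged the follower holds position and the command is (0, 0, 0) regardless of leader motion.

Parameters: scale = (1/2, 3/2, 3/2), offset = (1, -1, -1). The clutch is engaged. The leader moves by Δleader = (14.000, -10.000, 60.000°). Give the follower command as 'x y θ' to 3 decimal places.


8.000 -16.000 89.000

axis x: 1/2·14.000 + 1 = 8.000
axis y: 3/2·-10.000 + -1 = -16.000
axis θ: 3/2·60.000 + -1 = 89.000


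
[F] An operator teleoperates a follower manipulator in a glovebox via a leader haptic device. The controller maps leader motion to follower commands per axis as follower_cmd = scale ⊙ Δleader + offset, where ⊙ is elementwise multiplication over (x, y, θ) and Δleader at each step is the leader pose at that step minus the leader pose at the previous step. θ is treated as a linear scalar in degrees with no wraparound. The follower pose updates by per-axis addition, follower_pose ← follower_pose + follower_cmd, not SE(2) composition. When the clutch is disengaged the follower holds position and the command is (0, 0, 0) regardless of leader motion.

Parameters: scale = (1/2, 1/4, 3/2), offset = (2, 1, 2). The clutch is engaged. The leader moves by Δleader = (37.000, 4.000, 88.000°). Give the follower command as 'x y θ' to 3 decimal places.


20.500 2.000 134.000

axis x: 1/2·37.000 + 2 = 20.500
axis y: 1/4·4.000 + 1 = 2.000
axis θ: 3/2·88.000 + 2 = 134.000


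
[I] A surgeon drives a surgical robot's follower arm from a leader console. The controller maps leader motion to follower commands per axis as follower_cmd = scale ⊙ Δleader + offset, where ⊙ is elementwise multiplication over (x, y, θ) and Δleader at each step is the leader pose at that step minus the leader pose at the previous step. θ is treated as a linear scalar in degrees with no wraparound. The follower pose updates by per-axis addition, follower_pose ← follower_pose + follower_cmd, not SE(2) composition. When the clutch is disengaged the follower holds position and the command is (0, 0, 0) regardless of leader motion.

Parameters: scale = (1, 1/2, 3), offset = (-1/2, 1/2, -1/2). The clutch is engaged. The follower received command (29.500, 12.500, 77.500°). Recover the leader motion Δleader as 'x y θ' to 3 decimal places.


30.000 24.000 26.000

axis x: (29.500 − -1/2) / (1) = 30.000
axis y: (12.500 − 1/2) / (1/2) = 24.000
axis θ: (77.500 − -1/2) / (3) = 26.000


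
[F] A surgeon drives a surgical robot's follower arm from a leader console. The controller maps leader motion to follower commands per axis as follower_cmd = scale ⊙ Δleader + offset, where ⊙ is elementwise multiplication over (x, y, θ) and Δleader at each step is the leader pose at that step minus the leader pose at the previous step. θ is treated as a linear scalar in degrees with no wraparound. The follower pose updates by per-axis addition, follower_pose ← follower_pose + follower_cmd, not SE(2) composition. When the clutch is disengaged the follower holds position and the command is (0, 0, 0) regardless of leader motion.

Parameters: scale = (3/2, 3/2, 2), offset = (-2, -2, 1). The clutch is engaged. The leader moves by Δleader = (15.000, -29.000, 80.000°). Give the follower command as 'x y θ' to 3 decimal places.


20.500 -45.500 161.000

axis x: 3/2·15.000 + -2 = 20.500
axis y: 3/2·-29.000 + -2 = -45.500
axis θ: 2·80.000 + 1 = 161.000


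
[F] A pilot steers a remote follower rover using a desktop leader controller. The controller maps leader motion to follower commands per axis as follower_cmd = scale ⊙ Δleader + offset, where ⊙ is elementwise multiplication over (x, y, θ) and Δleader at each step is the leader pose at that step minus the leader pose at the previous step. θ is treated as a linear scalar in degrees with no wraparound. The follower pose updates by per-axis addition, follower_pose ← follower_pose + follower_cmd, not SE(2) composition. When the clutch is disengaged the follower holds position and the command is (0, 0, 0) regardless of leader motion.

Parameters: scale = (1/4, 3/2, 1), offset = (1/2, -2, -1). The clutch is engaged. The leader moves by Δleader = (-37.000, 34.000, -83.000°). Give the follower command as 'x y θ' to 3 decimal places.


axis x: 1/4·-37.000 + 1/2 = -8.750
axis y: 3/2·34.000 + -2 = 49.000
axis θ: 1·-83.000 + -1 = -84.000

-8.750 49.000 -84.000


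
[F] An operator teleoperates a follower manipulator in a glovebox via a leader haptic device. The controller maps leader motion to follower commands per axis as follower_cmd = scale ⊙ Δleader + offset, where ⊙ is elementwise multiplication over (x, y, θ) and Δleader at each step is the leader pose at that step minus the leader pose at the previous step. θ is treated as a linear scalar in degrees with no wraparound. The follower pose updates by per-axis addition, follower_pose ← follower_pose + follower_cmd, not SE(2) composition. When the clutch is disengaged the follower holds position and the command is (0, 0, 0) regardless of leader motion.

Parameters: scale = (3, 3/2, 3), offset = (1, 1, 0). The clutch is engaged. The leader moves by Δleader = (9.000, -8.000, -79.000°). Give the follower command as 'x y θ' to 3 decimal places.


axis x: 3·9.000 + 1 = 28.000
axis y: 3/2·-8.000 + 1 = -11.000
axis θ: 3·-79.000 + 0 = -237.000

28.000 -11.000 -237.000


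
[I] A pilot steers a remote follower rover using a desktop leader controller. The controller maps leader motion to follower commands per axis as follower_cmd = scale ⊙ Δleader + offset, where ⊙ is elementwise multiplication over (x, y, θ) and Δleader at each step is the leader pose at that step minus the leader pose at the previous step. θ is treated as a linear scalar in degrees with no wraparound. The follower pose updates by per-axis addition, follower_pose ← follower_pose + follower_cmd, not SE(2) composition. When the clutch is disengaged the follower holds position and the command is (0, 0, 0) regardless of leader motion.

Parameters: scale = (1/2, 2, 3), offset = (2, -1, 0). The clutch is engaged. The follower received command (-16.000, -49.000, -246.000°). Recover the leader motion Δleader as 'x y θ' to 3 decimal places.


-36.000 -24.000 -82.000

axis x: (-16.000 − 2) / (1/2) = -36.000
axis y: (-49.000 − -1) / (2) = -24.000
axis θ: (-246.000 − 0) / (3) = -82.000
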